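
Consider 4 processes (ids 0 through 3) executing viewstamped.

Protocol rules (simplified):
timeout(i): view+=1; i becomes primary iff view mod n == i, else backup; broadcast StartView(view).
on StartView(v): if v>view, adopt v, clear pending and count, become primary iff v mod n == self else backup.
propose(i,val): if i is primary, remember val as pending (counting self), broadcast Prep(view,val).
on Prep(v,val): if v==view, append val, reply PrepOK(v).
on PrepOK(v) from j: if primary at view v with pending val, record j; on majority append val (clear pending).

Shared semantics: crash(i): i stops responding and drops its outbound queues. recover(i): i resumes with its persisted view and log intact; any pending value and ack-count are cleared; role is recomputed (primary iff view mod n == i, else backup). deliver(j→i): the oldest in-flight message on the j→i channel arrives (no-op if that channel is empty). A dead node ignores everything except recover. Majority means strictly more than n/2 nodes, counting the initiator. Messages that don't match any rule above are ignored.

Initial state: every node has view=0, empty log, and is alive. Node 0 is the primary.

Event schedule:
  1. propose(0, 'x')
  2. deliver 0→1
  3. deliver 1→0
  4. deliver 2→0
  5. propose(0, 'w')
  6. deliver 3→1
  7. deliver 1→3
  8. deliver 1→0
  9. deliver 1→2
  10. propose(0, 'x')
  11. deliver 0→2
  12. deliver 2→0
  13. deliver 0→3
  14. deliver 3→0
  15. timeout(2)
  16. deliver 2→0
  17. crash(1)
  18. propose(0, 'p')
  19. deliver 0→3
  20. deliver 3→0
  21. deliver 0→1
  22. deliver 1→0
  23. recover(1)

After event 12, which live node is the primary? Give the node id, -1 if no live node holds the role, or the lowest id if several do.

after 1 — propose(0,'x'): ·
after 2 — deliver 0→1: n1:back/v0/[x]
after 3 — deliver 1→0: ·
after 4 — deliver 2→0: ·
after 5 — propose(0,'w'): ·
after 6 — deliver 3→1: ·
after 7 — deliver 1→3: ·
after 8 — deliver 1→0: ·
after 9 — deliver 1→2: ·
after 10 — propose(0,'x'): ·
after 11 — deliver 0→2: n2:back/v0/[x]
after 12 — deliver 2→0: ·

0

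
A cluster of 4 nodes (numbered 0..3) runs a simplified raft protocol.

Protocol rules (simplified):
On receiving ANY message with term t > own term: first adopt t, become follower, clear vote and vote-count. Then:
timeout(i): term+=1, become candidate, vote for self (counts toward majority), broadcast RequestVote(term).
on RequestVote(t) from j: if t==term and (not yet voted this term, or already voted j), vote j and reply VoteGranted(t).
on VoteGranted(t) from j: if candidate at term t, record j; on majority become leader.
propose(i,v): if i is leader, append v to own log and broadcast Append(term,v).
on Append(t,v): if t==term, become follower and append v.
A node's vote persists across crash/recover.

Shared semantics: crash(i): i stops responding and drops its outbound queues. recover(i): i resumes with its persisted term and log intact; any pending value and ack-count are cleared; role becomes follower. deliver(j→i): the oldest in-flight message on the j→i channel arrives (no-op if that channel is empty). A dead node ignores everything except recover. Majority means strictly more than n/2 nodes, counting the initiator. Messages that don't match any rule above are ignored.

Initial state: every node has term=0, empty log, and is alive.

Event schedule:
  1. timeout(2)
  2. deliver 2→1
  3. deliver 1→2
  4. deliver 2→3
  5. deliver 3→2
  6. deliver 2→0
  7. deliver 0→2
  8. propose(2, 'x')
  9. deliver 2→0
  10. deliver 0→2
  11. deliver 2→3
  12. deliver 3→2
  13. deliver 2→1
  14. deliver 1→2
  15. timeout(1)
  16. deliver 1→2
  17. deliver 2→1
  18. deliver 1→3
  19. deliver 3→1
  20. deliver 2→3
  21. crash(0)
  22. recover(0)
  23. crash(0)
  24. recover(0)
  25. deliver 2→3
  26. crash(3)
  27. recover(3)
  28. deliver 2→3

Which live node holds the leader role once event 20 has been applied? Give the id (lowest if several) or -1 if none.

step 1 timeout(2): 2={cand,t=1,log=-}
step 2 deliver 2→1: 1={foll,t=1,log=-}
step 3 deliver 1→2: —
step 4 deliver 2→3: 3={foll,t=1,log=-}
step 5 deliver 3→2: 2={lead,t=1,log=-}
step 6 deliver 2→0: 0={foll,t=1,log=-}
step 7 deliver 0→2: —
step 8 propose(2,'x'): 2={lead,t=1,log=x}
step 9 deliver 2→0: 0={foll,t=1,log=x}
step 10 deliver 0→2: —
step 11 deliver 2→3: 3={foll,t=1,log=x}
step 12 deliver 3→2: —
step 13 deliver 2→1: 1={foll,t=1,log=x}
step 14 deliver 1→2: —
step 15 timeout(1): 1={cand,t=2,log=x}
step 16 deliver 1→2: 2={foll,t=2,log=x}
step 17 deliver 2→1: —
step 18 deliver 1→3: 3={foll,t=2,log=x}
step 19 deliver 3→1: 1={lead,t=2,log=x}
step 20 deliver 2→3: —

1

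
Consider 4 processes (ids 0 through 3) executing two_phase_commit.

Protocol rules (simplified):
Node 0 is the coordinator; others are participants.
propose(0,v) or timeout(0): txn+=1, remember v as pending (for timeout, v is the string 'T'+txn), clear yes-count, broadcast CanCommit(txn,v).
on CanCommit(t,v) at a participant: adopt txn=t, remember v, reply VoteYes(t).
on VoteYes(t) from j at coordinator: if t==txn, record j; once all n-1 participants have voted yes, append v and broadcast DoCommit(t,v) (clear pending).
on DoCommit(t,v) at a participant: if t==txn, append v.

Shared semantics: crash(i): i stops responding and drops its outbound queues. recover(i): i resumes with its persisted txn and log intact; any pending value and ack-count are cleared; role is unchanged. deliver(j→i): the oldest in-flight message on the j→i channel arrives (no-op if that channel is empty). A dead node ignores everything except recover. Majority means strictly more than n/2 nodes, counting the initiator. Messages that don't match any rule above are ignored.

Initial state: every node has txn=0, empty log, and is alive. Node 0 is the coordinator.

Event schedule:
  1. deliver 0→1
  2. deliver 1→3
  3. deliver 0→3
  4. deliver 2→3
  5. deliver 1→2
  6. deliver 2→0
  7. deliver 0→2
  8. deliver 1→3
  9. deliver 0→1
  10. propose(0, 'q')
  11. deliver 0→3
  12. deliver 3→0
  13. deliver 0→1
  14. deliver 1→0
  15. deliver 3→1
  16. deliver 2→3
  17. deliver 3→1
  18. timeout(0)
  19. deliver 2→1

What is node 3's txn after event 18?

1

[1] deliver 0→1 → ∅
[2] deliver 1→3 → ∅
[3] deliver 0→3 → ∅
[4] deliver 2→3 → ∅
[5] deliver 1→2 → ∅
[6] deliver 2→0 → ∅
[7] deliver 0→2 → ∅
[8] deliver 1→3 → ∅
[9] deliver 0→1 → ∅
[10] propose(0,'q') → N0(coor t1 [-])
[11] deliver 0→3 → N3(part t1 [-])
[12] deliver 3→0 → ∅
[13] deliver 0→1 → N1(part t1 [-])
[14] deliver 1→0 → ∅
[15] deliver 3→1 → ∅
[16] deliver 2→3 → ∅
[17] deliver 3→1 → ∅
[18] timeout(0) → N0(coor t2 [-])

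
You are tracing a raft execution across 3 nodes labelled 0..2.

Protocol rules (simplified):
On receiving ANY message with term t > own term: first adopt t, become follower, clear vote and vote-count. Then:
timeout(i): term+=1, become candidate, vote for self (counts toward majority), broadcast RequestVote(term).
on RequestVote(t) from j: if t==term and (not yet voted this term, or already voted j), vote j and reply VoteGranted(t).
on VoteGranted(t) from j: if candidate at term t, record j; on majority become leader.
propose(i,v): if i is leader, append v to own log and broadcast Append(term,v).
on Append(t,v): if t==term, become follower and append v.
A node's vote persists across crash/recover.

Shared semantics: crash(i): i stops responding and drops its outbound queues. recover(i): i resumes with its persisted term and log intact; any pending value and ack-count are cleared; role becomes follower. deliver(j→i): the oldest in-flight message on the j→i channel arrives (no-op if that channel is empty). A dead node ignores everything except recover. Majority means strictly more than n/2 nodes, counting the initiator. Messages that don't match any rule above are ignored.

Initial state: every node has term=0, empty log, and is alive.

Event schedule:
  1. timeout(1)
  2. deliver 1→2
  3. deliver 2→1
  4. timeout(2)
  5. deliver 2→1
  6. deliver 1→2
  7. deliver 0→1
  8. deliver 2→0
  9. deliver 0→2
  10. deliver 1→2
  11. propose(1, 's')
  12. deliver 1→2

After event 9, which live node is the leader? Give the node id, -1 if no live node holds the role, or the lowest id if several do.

1. timeout(1):  <1:cand t1 ->
2. deliver 1→2:  <2:foll t1 ->
3. deliver 2→1:  <1:lead t1 ->
4. timeout(2):  <2:cand t2 ->
5. deliver 2→1:  <1:foll t2 ->
6. deliver 1→2:  <2:lead t2 ->
7. deliver 0→1:  nop
8. deliver 2→0:  <0:foll t2 ->
9. deliver 0→2:  nop

2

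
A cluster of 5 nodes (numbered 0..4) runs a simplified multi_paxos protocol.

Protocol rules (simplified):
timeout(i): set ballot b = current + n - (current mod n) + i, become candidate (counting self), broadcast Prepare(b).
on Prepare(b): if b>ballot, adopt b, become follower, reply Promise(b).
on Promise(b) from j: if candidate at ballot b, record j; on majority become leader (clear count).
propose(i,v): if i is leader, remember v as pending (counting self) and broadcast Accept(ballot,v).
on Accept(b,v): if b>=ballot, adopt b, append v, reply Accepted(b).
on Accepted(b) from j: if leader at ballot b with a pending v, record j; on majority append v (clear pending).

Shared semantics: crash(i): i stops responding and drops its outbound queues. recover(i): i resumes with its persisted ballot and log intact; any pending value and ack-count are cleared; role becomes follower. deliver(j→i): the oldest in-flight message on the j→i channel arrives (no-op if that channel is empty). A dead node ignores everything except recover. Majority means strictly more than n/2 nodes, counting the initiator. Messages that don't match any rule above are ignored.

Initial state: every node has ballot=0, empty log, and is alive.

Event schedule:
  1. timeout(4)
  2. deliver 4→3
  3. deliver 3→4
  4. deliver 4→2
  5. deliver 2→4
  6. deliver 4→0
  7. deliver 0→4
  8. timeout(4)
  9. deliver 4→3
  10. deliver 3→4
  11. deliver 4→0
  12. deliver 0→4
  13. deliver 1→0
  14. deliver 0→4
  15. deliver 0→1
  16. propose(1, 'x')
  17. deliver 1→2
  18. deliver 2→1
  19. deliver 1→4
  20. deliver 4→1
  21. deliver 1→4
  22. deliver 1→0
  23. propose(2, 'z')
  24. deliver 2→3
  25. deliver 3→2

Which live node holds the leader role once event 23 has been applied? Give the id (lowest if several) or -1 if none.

4

e1 timeout(4): 4[cand,b=9,-]
e2 deliver 4→3: 3[foll,b=9,-]
e3 deliver 3→4: ·
e4 deliver 4→2: 2[foll,b=9,-]
e5 deliver 2→4: 4[lead,b=9,-]
e6 deliver 4→0: 0[foll,b=9,-]
e7 deliver 0→4: ·
e8 timeout(4): 4[cand,b=14,-]
e9 deliver 4→3: 3[foll,b=14,-]
e10 deliver 3→4: ·
e11 deliver 4→0: 0[foll,b=14,-]
e12 deliver 0→4: 4[lead,b=14,-]
e13 deliver 1→0: ·
e14 deliver 0→4: ·
e15 deliver 0→1: ·
e16 propose(1,'x'): ·
e17 deliver 1→2: ·
e18 deliver 2→1: ·
e19 deliver 1→4: ·
e20 deliver 4→1: 1[foll,b=9,-]
e21 deliver 1→4: ·
e22 deliver 1→0: ·
e23 propose(2,'z'): ·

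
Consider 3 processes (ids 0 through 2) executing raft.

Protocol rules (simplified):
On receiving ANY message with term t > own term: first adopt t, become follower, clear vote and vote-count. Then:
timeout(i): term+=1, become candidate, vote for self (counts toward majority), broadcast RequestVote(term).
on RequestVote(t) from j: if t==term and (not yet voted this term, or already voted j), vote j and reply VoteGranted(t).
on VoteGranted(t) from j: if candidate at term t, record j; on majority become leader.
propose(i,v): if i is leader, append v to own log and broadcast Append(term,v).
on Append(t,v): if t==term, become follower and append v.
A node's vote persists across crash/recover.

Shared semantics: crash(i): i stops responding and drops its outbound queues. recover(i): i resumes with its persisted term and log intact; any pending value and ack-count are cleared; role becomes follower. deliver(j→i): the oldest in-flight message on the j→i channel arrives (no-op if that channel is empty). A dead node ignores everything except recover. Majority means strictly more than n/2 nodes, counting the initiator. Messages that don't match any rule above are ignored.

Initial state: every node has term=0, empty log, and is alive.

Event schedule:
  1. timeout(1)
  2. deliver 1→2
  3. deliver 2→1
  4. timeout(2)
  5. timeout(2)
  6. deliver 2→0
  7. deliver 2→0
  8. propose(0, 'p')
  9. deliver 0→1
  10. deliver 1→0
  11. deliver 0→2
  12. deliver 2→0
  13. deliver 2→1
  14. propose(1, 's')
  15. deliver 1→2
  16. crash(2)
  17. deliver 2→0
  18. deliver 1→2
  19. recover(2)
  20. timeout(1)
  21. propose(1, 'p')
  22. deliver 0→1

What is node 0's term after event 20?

after 1 — timeout(1): n1:cand/t1/[-]
after 2 — deliver 1→2: n2:foll/t1/[-]
after 3 — deliver 2→1: n1:lead/t1/[-]
after 4 — timeout(2): n2:cand/t2/[-]
after 5 — timeout(2): n2:cand/t3/[-]
after 6 — deliver 2→0: n0:foll/t2/[-]
after 7 — deliver 2→0: n0:foll/t3/[-]
after 8 — propose(0,'p'): ·
after 9 — deliver 0→1: ·
after 10 — deliver 1→0: ·
after 11 — deliver 0→2: ·
after 12 — deliver 2→0: ·
after 13 — deliver 2→1: n1:foll/t2/[-]
after 14 — propose(1,'s'): ·
after 15 — deliver 1→2: ·
after 16 — crash(2): n2:✗cand/t3/[-]
after 17 — deliver 2→0: ·
after 18 — deliver 1→2: ·
after 19 — recover(2): n2:foll/t3/[-]
after 20 — timeout(1): n1:cand/t3/[-]

3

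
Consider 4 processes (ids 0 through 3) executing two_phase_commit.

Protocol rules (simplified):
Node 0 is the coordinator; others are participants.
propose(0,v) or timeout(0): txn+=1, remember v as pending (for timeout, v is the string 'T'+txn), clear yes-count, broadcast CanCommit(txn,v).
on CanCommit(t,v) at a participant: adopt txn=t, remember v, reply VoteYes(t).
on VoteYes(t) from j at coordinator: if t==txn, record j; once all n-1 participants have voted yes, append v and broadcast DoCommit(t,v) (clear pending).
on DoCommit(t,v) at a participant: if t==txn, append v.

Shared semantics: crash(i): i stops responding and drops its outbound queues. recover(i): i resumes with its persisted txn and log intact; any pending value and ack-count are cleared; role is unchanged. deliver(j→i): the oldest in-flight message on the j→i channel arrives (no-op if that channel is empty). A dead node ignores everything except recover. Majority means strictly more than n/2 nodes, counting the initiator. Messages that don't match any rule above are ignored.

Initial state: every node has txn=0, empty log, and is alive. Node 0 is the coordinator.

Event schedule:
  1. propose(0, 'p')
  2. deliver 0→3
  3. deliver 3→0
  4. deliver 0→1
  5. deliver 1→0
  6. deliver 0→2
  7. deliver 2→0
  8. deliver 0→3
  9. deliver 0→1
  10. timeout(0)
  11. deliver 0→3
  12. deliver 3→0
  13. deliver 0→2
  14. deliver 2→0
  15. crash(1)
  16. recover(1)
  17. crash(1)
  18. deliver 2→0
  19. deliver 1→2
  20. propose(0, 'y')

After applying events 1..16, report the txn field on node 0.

e1 propose(0,'p'): 0[coor,t=1,-]
e2 deliver 0→3: 3[part,t=1,-]
e3 deliver 3→0: ·
e4 deliver 0→1: 1[part,t=1,-]
e5 deliver 1→0: ·
e6 deliver 0→2: 2[part,t=1,-]
e7 deliver 2→0: 0[coor,t=1,p]
e8 deliver 0→3: 3[part,t=1,p]
e9 deliver 0→1: 1[part,t=1,p]
e10 timeout(0): 0[coor,t=2,p]
e11 deliver 0→3: 3[part,t=2,p]
e12 deliver 3→0: ·
e13 deliver 0→2: 2[part,t=1,p]
e14 deliver 2→0: ·
e15 crash(1): 1[✗part,t=1,p]
e16 recover(1): 1[part,t=1,p]

2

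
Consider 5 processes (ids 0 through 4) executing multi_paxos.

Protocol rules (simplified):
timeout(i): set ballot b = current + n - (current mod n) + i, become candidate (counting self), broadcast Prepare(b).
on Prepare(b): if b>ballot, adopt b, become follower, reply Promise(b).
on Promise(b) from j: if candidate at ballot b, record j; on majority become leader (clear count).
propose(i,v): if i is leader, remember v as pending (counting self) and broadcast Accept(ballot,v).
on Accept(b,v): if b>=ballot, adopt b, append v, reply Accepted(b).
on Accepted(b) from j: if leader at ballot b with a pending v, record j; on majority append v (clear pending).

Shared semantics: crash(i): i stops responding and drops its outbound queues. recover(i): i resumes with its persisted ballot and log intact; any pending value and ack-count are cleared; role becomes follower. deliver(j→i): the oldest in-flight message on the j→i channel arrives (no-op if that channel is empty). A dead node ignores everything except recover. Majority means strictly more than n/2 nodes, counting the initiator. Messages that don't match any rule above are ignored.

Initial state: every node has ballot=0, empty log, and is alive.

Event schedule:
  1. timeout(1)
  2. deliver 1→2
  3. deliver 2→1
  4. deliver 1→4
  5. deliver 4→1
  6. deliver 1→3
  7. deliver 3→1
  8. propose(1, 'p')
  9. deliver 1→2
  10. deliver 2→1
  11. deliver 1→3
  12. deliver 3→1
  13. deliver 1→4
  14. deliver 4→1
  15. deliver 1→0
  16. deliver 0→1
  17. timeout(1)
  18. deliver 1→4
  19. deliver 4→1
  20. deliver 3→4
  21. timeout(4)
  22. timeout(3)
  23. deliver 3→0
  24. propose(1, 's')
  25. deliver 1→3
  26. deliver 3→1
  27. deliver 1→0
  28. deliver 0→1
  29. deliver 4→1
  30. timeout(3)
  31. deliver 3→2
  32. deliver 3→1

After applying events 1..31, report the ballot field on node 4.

1. timeout(1):  <1:cand b6 ->
2. deliver 1→2:  <2:foll b6 ->
3. deliver 2→1:  nop
4. deliver 1→4:  <4:foll b6 ->
5. deliver 4→1:  <1:lead b6 ->
6. deliver 1→3:  <3:foll b6 ->
7. deliver 3→1:  nop
8. propose(1,'p'):  nop
9. deliver 1→2:  <2:foll b6 p>
10. deliver 2→1:  nop
11. deliver 1→3:  <3:foll b6 p>
12. deliver 3→1:  <1:lead b6 p>
13. deliver 1→4:  <4:foll b6 p>
14. deliver 4→1:  nop
15. deliver 1→0:  <0:foll b6 ->
16. deliver 0→1:  nop
17. timeout(1):  <1:cand b11 p>
18. deliver 1→4:  <4:foll b11 p>
19. deliver 4→1:  nop
20. deliver 3→4:  nop
21. timeout(4):  <4:cand b19 p>
22. timeout(3):  <3:cand b13 p>
23. deliver 3→0:  <0:foll b13 ->
24. propose(1,'s'):  nop
25. deliver 1→3:  nop
26. deliver 3→1:  <1:foll b13 p>
27. deliver 1→0:  nop
28. deliver 0→1:  nop
29. deliver 4→1:  <1:foll b19 p>
30. timeout(3):  <3:cand b18 p>
31. deliver 3→2:  <2:foll b13 p>

19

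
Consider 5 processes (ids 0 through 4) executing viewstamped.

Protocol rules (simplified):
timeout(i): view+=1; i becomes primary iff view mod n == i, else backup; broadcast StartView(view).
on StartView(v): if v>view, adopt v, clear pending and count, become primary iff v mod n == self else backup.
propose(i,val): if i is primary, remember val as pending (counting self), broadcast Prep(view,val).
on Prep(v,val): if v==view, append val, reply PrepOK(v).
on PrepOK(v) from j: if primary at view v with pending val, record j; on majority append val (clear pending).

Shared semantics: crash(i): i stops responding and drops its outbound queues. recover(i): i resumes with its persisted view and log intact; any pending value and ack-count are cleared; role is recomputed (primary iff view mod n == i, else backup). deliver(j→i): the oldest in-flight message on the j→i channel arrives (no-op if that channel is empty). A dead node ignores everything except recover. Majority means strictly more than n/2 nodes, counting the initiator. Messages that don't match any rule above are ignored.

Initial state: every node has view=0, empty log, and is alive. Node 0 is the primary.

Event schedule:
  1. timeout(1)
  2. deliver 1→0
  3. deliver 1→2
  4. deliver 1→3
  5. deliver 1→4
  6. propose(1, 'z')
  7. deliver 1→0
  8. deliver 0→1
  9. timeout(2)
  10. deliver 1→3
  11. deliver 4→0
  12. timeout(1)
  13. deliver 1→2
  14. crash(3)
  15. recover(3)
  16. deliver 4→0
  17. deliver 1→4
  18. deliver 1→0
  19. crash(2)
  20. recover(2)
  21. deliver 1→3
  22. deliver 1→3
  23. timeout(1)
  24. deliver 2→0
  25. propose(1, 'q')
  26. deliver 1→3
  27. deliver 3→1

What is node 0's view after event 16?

1

1. timeout(1):  <1:prim v1 ->
2. deliver 1→0:  <0:back v1 ->
3. deliver 1→2:  <2:back v1 ->
4. deliver 1→3:  <3:back v1 ->
5. deliver 1→4:  <4:back v1 ->
6. propose(1,'z'):  nop
7. deliver 1→0:  <0:back v1 z>
8. deliver 0→1:  nop
9. timeout(2):  <2:prim v2 ->
10. deliver 1→3:  <3:back v1 z>
11. deliver 4→0:  nop
12. timeout(1):  <1:back v2 ->
13. deliver 1→2:  nop
14. crash(3):  <3:✗back v1 z>
15. recover(3):  <3:back v1 z>
16. deliver 4→0:  nop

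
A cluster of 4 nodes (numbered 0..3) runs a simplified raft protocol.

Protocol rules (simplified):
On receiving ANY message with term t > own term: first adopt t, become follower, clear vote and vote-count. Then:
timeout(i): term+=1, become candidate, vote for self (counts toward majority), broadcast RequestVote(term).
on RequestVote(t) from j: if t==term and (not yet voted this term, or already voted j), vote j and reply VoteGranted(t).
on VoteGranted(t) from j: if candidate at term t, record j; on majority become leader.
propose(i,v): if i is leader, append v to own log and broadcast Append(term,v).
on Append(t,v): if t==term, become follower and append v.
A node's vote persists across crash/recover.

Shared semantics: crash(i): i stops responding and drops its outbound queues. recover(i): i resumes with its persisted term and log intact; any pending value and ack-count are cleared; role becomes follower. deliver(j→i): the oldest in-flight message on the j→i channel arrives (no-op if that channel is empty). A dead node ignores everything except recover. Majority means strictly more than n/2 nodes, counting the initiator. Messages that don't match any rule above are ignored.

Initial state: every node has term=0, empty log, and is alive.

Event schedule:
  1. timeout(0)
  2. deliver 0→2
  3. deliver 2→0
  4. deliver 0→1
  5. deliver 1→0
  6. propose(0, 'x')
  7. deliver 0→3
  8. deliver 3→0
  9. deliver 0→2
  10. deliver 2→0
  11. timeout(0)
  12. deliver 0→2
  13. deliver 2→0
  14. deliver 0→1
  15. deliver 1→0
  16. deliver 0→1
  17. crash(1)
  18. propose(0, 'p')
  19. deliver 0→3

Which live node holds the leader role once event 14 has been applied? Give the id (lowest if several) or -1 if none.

-1

e1 timeout(0): 0[cand,t=1,-]
e2 deliver 0→2: 2[foll,t=1,-]
e3 deliver 2→0: ·
e4 deliver 0→1: 1[foll,t=1,-]
e5 deliver 1→0: 0[lead,t=1,-]
e6 propose(0,'x'): 0[lead,t=1,x]
e7 deliver 0→3: 3[foll,t=1,-]
e8 deliver 3→0: ·
e9 deliver 0→2: 2[foll,t=1,x]
e10 deliver 2→0: ·
e11 timeout(0): 0[cand,t=2,x]
e12 deliver 0→2: 2[foll,t=2,x]
e13 deliver 2→0: ·
e14 deliver 0→1: 1[foll,t=1,x]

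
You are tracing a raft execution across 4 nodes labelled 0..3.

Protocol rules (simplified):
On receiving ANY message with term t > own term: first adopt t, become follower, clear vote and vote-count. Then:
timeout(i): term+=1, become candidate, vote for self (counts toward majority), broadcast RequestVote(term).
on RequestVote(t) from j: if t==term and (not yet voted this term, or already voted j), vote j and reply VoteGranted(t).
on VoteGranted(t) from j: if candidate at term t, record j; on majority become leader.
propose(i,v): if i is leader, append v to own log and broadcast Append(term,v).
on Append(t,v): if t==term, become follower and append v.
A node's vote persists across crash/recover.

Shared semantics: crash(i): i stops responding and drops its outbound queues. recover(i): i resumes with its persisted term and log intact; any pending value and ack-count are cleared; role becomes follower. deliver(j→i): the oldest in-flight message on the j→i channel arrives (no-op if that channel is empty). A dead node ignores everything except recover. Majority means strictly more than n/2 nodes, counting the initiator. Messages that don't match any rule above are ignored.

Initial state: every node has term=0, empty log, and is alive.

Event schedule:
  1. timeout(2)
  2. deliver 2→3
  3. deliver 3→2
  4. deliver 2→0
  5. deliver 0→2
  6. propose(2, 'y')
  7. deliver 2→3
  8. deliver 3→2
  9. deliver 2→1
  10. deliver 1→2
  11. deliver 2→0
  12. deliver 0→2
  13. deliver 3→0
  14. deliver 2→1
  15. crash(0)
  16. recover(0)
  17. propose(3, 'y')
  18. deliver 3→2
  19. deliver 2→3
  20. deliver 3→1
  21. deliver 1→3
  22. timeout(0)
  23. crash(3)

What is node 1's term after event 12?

after 1 — timeout(2): n2:cand/t1/[-]
after 2 — deliver 2→3: n3:foll/t1/[-]
after 3 — deliver 3→2: ·
after 4 — deliver 2→0: n0:foll/t1/[-]
after 5 — deliver 0→2: n2:lead/t1/[-]
after 6 — propose(2,'y'): n2:lead/t1/[y]
after 7 — deliver 2→3: n3:foll/t1/[y]
after 8 — deliver 3→2: ·
after 9 — deliver 2→1: n1:foll/t1/[-]
after 10 — deliver 1→2: ·
after 11 — deliver 2→0: n0:foll/t1/[y]
after 12 — deliver 0→2: ·

1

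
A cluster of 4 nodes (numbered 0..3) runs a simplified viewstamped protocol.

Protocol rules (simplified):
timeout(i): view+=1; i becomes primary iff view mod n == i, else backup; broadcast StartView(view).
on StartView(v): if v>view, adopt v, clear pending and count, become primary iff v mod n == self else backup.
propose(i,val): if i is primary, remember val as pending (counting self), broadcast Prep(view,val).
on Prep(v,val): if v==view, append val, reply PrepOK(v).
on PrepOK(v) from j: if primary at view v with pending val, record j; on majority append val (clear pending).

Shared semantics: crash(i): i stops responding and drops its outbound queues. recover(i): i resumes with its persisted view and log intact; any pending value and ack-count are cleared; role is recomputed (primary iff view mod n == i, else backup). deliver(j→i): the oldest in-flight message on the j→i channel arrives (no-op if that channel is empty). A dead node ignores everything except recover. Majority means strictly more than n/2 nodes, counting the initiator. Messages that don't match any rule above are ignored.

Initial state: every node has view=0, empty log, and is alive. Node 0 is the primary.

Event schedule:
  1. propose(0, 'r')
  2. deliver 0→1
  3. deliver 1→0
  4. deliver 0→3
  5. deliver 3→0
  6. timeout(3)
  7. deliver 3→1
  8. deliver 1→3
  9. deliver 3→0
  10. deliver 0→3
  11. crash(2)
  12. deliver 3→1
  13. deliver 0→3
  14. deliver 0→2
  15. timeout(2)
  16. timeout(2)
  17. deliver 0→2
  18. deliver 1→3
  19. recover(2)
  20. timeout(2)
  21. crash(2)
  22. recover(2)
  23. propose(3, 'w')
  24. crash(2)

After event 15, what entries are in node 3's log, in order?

after 1 — propose(0,'r'): ·
after 2 — deliver 0→1: n1:back/v0/[r]
after 3 — deliver 1→0: ·
after 4 — deliver 0→3: n3:back/v0/[r]
after 5 — deliver 3→0: n0:prim/v0/[r]
after 6 — timeout(3): n3:back/v1/[r]
after 7 — deliver 3→1: n1:prim/v1/[r]
after 8 — deliver 1→3: ·
after 9 — deliver 3→0: n0:back/v1/[r]
after 10 — deliver 0→3: ·
after 11 — crash(2): n2:✗back/v0/[-]
after 12 — deliver 3→1: ·
after 13 — deliver 0→3: ·
after 14 — deliver 0→2: ·
after 15 — timeout(2): ·

r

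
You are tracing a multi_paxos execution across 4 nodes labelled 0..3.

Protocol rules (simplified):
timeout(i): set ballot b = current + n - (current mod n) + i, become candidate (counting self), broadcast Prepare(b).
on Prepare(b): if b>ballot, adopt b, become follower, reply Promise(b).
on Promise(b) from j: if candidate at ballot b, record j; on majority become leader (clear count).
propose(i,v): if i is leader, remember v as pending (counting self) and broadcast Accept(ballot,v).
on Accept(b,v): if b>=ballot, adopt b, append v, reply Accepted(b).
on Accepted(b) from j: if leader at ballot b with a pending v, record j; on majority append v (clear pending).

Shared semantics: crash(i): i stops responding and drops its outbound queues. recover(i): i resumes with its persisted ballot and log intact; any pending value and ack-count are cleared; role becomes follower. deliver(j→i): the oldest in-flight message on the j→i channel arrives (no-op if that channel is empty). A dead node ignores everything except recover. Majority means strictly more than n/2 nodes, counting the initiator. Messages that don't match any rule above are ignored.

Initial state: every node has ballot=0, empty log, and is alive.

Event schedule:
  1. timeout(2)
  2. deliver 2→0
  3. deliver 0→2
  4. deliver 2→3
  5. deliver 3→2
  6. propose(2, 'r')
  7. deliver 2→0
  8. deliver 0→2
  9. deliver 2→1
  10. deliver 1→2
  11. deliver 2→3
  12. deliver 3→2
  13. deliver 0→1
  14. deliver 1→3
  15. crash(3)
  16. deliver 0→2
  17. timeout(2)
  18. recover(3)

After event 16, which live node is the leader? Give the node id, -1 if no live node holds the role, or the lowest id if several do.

2

[1] timeout(2) → N2(cand b6 [-])
[2] deliver 2→0 → N0(foll b6 [-])
[3] deliver 0→2 → ∅
[4] deliver 2→3 → N3(foll b6 [-])
[5] deliver 3→2 → N2(lead b6 [-])
[6] propose(2,'r') → ∅
[7] deliver 2→0 → N0(foll b6 [r])
[8] deliver 0→2 → ∅
[9] deliver 2→1 → N1(foll b6 [-])
[10] deliver 1→2 → ∅
[11] deliver 2→3 → N3(foll b6 [r])
[12] deliver 3→2 → N2(lead b6 [r])
[13] deliver 0→1 → ∅
[14] deliver 1→3 → ∅
[15] crash(3) → N3(✗foll b6 [r])
[16] deliver 0→2 → ∅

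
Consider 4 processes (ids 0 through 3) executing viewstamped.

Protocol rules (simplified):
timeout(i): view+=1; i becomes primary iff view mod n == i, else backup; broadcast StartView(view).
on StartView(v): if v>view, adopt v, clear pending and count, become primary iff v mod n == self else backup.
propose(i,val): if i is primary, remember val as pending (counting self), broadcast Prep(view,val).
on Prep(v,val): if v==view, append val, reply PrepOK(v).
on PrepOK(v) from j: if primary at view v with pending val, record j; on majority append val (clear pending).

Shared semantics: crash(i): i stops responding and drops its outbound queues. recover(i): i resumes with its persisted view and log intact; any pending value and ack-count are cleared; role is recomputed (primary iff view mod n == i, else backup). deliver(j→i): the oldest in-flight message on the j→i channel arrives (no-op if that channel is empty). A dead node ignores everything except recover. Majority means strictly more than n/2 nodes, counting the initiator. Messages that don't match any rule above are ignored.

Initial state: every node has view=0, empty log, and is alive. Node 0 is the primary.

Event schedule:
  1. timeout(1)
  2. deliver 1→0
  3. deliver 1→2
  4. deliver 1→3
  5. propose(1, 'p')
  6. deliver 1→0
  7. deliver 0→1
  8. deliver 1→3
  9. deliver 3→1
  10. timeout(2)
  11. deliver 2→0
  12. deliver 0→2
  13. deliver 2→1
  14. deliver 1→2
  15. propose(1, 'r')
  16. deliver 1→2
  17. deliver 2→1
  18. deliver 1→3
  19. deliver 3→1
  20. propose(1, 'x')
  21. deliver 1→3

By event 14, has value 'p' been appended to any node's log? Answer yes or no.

yes

step 1 timeout(1): 1={prim,v=1,log=-}
step 2 deliver 1→0: 0={back,v=1,log=-}
step 3 deliver 1→2: 2={back,v=1,log=-}
step 4 deliver 1→3: 3={back,v=1,log=-}
step 5 propose(1,'p'): —
step 6 deliver 1→0: 0={back,v=1,log=p}
step 7 deliver 0→1: —
step 8 deliver 1→3: 3={back,v=1,log=p}
step 9 deliver 3→1: 1={prim,v=1,log=p}
step 10 timeout(2): 2={prim,v=2,log=-}
step 11 deliver 2→0: 0={back,v=2,log=p}
step 12 deliver 0→2: —
step 13 deliver 2→1: 1={back,v=2,log=p}
step 14 deliver 1→2: —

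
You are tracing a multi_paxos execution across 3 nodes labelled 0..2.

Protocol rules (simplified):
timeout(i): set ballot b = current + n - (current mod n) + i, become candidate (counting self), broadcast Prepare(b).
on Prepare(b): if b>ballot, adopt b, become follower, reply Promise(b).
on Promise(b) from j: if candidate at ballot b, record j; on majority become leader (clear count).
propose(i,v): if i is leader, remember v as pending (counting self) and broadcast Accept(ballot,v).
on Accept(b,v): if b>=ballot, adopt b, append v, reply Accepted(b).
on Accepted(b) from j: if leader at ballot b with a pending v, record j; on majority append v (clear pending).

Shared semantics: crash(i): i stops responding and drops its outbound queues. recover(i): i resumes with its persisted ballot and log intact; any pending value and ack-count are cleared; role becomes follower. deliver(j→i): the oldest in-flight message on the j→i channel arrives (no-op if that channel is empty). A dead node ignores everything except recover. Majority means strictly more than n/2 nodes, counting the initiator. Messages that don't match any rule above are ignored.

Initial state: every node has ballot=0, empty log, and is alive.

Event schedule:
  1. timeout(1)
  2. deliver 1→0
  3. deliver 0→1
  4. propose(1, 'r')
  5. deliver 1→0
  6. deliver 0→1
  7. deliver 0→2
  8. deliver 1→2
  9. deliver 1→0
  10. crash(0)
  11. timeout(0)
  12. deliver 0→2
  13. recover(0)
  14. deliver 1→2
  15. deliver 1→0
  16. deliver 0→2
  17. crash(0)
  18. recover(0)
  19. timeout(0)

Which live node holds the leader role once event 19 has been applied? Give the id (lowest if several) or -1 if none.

[1] timeout(1) → N1(cand b4 [-])
[2] deliver 1→0 → N0(foll b4 [-])
[3] deliver 0→1 → N1(lead b4 [-])
[4] propose(1,'r') → ∅
[5] deliver 1→0 → N0(foll b4 [r])
[6] deliver 0→1 → N1(lead b4 [r])
[7] deliver 0→2 → ∅
[8] deliver 1→2 → N2(foll b4 [-])
[9] deliver 1→0 → ∅
[10] crash(0) → N0(✗foll b4 [r])
[11] timeout(0) → ∅
[12] deliver 0→2 → ∅
[13] recover(0) → N0(foll b4 [r])
[14] deliver 1→2 → N2(foll b4 [r])
[15] deliver 1→0 → ∅
[16] deliver 0→2 → ∅
[17] crash(0) → N0(✗foll b4 [r])
[18] recover(0) → N0(foll b4 [r])
[19] timeout(0) → N0(cand b6 [r])

1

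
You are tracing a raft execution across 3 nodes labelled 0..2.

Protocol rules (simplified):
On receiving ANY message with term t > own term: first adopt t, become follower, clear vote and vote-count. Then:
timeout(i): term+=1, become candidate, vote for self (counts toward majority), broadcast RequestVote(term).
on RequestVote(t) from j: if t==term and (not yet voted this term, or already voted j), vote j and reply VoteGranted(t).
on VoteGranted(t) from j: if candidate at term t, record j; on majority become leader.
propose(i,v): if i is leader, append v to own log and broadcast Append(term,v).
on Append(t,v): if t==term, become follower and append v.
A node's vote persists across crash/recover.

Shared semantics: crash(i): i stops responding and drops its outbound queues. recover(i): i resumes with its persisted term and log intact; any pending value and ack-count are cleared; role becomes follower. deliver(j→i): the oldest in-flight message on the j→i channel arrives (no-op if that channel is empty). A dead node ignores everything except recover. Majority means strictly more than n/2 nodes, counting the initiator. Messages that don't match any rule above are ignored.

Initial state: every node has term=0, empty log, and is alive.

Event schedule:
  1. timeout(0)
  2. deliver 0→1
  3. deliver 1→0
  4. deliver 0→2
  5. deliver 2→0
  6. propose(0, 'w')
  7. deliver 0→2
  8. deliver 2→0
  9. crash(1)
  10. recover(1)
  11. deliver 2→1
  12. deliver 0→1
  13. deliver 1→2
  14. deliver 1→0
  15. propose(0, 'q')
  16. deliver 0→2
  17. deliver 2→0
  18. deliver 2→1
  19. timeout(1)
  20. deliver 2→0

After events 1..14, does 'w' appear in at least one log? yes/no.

e1 timeout(0): 0[cand,t=1,-]
e2 deliver 0→1: 1[foll,t=1,-]
e3 deliver 1→0: 0[lead,t=1,-]
e4 deliver 0→2: 2[foll,t=1,-]
e5 deliver 2→0: ·
e6 propose(0,'w'): 0[lead,t=1,w]
e7 deliver 0→2: 2[foll,t=1,w]
e8 deliver 2→0: ·
e9 crash(1): 1[✗foll,t=1,-]
e10 recover(1): 1[foll,t=1,-]
e11 deliver 2→1: ·
e12 deliver 0→1: 1[foll,t=1,w]
e13 deliver 1→2: ·
e14 deliver 1→0: ·

yes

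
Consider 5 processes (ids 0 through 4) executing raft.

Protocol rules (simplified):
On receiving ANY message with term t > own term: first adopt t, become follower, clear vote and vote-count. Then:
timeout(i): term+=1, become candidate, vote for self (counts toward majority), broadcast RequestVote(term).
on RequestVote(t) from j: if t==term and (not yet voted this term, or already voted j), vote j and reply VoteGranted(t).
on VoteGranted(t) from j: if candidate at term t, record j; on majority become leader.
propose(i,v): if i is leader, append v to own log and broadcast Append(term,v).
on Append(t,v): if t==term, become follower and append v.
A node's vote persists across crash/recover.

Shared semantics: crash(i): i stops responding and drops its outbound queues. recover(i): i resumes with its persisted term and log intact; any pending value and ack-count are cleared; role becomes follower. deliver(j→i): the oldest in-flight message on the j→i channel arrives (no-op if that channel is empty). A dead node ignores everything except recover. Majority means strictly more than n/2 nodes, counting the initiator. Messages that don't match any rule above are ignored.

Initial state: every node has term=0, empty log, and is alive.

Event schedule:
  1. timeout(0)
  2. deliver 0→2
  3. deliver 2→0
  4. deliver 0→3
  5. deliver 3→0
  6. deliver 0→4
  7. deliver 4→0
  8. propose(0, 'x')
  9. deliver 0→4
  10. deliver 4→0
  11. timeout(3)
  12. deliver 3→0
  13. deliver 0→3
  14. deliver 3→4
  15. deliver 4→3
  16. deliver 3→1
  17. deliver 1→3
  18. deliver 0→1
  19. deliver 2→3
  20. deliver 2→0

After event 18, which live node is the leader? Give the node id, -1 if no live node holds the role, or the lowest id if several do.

1. timeout(0):  <0:cand t1 ->
2. deliver 0→2:  <2:foll t1 ->
3. deliver 2→0:  nop
4. deliver 0→3:  <3:foll t1 ->
5. deliver 3→0:  <0:lead t1 ->
6. deliver 0→4:  <4:foll t1 ->
7. deliver 4→0:  nop
8. propose(0,'x'):  <0:lead t1 x>
9. deliver 0→4:  <4:foll t1 x>
10. deliver 4→0:  nop
11. timeout(3):  <3:cand t2 ->
12. deliver 3→0:  <0:foll t2 x>
13. deliver 0→3:  nop
14. deliver 3→4:  <4:foll t2 x>
15. deliver 4→3:  nop
16. deliver 3→1:  <1:foll t2 ->
17. deliver 1→3:  <3:lead t2 ->
18. deliver 0→1:  nop

3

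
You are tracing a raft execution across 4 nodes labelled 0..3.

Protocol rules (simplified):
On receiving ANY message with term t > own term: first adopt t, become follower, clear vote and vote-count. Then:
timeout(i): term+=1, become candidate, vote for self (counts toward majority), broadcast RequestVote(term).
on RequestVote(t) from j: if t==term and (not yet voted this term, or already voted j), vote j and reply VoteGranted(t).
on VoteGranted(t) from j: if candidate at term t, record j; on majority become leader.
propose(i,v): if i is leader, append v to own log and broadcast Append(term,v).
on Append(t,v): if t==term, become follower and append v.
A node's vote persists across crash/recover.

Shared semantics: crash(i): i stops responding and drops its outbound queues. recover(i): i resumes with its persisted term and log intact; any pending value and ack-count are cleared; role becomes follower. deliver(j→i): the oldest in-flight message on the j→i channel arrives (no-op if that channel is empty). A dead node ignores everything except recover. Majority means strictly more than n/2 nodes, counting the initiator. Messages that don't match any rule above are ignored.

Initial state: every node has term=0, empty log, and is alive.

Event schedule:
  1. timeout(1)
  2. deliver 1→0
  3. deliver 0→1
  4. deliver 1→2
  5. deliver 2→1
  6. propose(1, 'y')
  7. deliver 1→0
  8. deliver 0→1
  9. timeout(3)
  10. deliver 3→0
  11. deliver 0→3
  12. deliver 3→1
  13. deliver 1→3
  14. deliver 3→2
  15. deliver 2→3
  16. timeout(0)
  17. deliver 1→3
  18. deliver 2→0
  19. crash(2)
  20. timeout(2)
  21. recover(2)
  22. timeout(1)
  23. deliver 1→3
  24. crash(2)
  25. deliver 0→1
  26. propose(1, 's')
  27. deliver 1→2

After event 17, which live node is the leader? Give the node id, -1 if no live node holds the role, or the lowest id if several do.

1

1. timeout(1):  <1:cand t1 ->
2. deliver 1→0:  <0:foll t1 ->
3. deliver 0→1:  nop
4. deliver 1→2:  <2:foll t1 ->
5. deliver 2→1:  <1:lead t1 ->
6. propose(1,'y'):  <1:lead t1 y>
7. deliver 1→0:  <0:foll t1 y>
8. deliver 0→1:  nop
9. timeout(3):  <3:cand t1 ->
10. deliver 3→0:  nop
11. deliver 0→3:  nop
12. deliver 3→1:  nop
13. deliver 1→3:  nop
14. deliver 3→2:  nop
15. deliver 2→3:  nop
16. timeout(0):  <0:cand t2 y>
17. deliver 1→3:  <3:foll t1 y>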